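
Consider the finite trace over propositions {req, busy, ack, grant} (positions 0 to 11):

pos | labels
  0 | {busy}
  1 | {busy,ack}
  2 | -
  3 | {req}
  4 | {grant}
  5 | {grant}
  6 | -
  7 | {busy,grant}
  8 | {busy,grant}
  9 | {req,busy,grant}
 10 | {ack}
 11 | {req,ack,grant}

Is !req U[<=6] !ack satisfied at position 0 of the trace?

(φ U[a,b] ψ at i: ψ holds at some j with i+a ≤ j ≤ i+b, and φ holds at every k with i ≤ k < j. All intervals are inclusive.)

True

Need some j in [0,6] with !ack, and !req at every k in [0,j-1].
  j=0: !ack holds; no prefix to check → satisfied.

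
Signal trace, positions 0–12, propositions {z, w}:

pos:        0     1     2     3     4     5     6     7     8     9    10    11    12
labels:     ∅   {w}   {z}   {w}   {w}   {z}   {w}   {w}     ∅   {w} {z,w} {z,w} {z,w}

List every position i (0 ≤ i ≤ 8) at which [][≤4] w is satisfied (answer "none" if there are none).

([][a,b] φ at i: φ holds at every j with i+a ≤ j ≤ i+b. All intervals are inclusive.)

Evaluate at each i in [0,8]:
  i=0: ✗ (fails at j=0)
  i=1: ✗ (fails at j=2)
  i=2: ✗ (fails at j=2)
  i=3: ✗ (fails at j=5)
  i=4: ✗ (fails at j=5)
  i=5: ✗ (fails at j=5)
  i=6: ✗ (fails at j=8)
  i=7: ✗ (fails at j=8)
  i=8: ✗ (fails at j=8)

none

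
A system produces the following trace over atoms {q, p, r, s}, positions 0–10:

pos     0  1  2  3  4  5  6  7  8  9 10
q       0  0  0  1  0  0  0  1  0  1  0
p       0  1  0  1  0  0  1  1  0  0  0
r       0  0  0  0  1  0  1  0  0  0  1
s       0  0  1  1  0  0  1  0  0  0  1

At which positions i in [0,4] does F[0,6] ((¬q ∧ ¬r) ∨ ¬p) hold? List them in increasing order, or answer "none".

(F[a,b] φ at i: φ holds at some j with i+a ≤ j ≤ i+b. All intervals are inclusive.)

Evaluate at each i in [0,4]:
  i=0: ✓ (witness j=0)
  i=1: ✓ (witness j=1)
  i=2: ✓ (witness j=2)
  i=3: ✓ (witness j=4)
  i=4: ✓ (witness j=4)

0, 1, 2, 3, 4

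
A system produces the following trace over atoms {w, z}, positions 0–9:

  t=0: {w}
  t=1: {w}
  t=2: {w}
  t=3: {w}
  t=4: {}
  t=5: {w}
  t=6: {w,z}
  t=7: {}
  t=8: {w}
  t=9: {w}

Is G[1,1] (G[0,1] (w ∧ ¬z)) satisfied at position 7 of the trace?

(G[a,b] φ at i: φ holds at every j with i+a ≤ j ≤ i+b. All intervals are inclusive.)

Check G[0,1] (w ∧ ¬z) at every j in [8,8]:
  j=8: holds on [8,9]
All positions satisfy it → formula holds.

True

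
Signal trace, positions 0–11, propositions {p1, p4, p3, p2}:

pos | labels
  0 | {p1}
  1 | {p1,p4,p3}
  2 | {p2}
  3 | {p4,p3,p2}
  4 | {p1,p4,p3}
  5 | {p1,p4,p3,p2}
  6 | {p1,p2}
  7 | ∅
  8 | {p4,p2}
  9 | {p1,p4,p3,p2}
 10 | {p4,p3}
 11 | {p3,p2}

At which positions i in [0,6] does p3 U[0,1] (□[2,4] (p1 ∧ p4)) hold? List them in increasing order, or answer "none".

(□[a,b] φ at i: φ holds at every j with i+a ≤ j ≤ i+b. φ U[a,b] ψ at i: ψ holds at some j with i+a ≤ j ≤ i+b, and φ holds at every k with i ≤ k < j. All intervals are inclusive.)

none

Evaluate at each i in [0,6]:
  i=0: ✗ (no rhs in [0,1])
  i=1: ✗ (no rhs in [1,2])
  i=2: ✗ (no rhs in [2,3])
  i=3: ✗ (no rhs in [3,4])
  i=4: ✗ (no rhs in [4,5])
  i=5: ✗ (no rhs in [5,6])
  i=6: ✗ (no rhs in [6,7])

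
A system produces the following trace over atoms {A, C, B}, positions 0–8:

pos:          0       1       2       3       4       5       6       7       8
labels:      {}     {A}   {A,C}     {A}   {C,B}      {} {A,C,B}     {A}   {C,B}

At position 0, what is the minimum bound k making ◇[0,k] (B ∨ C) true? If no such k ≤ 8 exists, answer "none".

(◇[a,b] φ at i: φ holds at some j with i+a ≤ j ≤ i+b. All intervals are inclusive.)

Scan j = 0,1,… for (B ∨ C):
  j=0: fails
  j=1: fails
  j=2: holds
First hit at j=2, so smallest k = 2-0 = 2.

2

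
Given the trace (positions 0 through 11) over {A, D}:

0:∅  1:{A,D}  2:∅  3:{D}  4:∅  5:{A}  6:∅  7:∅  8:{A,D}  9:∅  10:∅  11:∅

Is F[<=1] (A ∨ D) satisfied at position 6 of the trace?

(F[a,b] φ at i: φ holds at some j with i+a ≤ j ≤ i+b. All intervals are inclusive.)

Check (A ∨ D) at each j in [6,7]:
  j=6: false
  j=7: false
No position in the window satisfies it → formula fails.

Does not hold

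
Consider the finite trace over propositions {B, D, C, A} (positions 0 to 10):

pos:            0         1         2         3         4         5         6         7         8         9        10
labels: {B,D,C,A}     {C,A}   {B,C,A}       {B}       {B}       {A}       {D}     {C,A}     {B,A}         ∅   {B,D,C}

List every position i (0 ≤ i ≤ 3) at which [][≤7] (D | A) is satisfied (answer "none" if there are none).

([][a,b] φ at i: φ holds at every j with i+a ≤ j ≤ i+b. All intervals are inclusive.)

Evaluate at each i in [0,3]:
  i=0: ✗ (fails at j=3)
  i=1: ✗ (fails at j=3)
  i=2: ✗ (fails at j=3)
  i=3: ✗ (fails at j=3)

none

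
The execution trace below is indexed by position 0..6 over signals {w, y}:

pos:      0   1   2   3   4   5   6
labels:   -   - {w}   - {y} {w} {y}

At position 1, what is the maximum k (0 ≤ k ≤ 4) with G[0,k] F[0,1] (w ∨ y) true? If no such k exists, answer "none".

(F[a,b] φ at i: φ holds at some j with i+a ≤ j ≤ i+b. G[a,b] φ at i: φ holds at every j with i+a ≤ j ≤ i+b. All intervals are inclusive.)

F[0,1] (w ∨ y) must hold from j=1 onward; find where it first fails.
  j=1: holds
  j=2: holds
  j=3: holds
  j=4: holds
  j=5: holds
Holds through j=5; largest k = 4.

4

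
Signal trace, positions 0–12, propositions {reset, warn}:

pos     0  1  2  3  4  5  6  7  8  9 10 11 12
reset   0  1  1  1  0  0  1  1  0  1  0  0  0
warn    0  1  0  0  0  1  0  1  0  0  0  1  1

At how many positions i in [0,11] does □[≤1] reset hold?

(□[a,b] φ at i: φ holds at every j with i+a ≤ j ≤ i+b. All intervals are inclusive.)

3

Evaluate at each i in [0,11]:
  i=0: ✗ (fails at j=0)
  i=1: ✓ (all of [1,2])
  i=2: ✓ (all of [2,3])
  i=3: ✗ (fails at j=4)
  i=4: ✗ (fails at j=4)
  i=5: ✗ (fails at j=5)
  i=6: ✓ (all of [6,7])
  i=7: ✗ (fails at j=8)
  i=8: ✗ (fails at j=8)
  i=9: ✗ (fails at j=10)
  i=10: ✗ (fails at j=10)
  i=11: ✗ (fails at j=11)
Positions where it holds: {1, 2, 6} → 3.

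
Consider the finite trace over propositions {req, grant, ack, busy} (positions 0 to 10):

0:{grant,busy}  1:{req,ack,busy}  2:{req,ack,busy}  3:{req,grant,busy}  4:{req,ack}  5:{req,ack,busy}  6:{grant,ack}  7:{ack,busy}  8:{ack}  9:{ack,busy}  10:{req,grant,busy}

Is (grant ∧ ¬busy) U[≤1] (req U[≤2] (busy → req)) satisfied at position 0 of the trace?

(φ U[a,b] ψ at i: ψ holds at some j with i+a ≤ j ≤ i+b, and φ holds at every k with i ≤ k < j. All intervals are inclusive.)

Does not hold

Need some j in [0,1] with (req U[≤2] (busy → req)), and (grant ∧ ¬busy) at every k in [0,j-1].
  j=0: (req U[≤2] (busy → req)) — fails.
  j=1: (req U[≤2] (busy → req)) holds, but (grant ∧ ¬busy) fails at k=0 → not this j.
No j in the window works → until fails.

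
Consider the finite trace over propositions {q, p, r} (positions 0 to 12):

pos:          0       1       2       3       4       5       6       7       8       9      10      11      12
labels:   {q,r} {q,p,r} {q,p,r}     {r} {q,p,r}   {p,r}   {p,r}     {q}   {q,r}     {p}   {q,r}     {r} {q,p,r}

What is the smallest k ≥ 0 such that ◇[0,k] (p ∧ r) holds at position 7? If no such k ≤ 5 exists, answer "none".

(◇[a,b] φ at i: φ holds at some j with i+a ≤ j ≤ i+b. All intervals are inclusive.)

Scan j = 7,8,… for (p ∧ r):
  j=7: fails
  j=8: fails
  j=9: fails
  j=10: fails
  j=11: fails
  j=12: holds
First hit at j=12, so smallest k = 12-7 = 5.

5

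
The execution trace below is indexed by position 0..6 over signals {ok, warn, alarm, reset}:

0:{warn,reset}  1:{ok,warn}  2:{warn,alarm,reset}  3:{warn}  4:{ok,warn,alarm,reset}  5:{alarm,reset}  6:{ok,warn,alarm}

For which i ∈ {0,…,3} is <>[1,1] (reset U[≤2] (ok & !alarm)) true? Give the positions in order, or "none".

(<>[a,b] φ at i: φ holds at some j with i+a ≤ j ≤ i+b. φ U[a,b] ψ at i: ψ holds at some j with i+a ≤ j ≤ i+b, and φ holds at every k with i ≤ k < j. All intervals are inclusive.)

0

Evaluate at each i in [0,3]:
  i=0: ✓ (witness j=1)
  i=1: ✗ (none in [2,2])
  i=2: ✗ (none in [3,3])
  i=3: ✗ (none in [4,4])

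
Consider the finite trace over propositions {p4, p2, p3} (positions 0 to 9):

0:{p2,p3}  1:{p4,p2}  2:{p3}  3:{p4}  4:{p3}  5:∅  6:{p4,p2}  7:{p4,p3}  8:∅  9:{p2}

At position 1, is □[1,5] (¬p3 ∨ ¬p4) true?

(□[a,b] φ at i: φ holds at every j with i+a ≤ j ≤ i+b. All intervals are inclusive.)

True

Check (¬p3 ∨ ¬p4) at every j in [2,6]:
  j=2: true
  j=3: true
  j=4: true
  j=5: true
  j=6: true
All positions satisfy it → formula holds.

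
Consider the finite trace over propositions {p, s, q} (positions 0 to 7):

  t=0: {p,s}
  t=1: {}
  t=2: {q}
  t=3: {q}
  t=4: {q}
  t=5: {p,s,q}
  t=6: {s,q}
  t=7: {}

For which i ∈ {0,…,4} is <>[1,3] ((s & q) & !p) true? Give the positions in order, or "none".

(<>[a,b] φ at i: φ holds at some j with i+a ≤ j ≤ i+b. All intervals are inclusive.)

Evaluate at each i in [0,4]:
  i=0: ✗ (none in [1,3])
  i=1: ✗ (none in [2,4])
  i=2: ✗ (none in [3,5])
  i=3: ✓ (witness j=6)
  i=4: ✓ (witness j=6)

3, 4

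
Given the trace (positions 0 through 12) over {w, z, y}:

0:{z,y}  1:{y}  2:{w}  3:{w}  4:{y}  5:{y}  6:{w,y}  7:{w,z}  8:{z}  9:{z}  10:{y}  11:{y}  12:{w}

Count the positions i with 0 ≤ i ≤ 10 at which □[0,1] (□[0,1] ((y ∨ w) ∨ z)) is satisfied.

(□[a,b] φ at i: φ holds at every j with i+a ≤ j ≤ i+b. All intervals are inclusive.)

Evaluate at each i in [0,10]:
  i=0: ✓ (all of [0,1])
  i=1: ✓ (all of [1,2])
  i=2: ✓ (all of [2,3])
  i=3: ✓ (all of [3,4])
  i=4: ✓ (all of [4,5])
  i=5: ✓ (all of [5,6])
  i=6: ✓ (all of [6,7])
  i=7: ✓ (all of [7,8])
  i=8: ✓ (all of [8,9])
  i=9: ✓ (all of [9,10])
  i=10: ✓ (all of [10,11])
Positions where it holds: {0, 1, 2, 3, 4, 5, 6, 7, 8, 9, 10} → 11.

11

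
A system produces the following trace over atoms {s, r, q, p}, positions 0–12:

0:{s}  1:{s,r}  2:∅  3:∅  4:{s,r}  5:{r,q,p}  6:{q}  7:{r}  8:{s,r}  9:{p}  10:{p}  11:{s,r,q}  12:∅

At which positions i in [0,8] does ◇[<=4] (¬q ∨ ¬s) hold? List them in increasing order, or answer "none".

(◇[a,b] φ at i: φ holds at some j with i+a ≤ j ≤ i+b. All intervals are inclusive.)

0, 1, 2, 3, 4, 5, 6, 7, 8

Evaluate at each i in [0,8]:
  i=0: ✓ (witness j=0)
  i=1: ✓ (witness j=1)
  i=2: ✓ (witness j=2)
  i=3: ✓ (witness j=3)
  i=4: ✓ (witness j=4)
  i=5: ✓ (witness j=5)
  i=6: ✓ (witness j=6)
  i=7: ✓ (witness j=7)
  i=8: ✓ (witness j=8)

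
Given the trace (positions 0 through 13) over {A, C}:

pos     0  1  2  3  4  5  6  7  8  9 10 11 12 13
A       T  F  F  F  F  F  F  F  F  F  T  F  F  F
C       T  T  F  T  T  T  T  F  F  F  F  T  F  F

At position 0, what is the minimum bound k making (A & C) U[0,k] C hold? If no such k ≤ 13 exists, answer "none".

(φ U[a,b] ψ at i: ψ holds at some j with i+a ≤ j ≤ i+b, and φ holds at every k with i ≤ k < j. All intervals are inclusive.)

Need earliest j ≥ 0 with C, and (A & C) at every k in [0,j-1].
  j=0: rhs holds (empty prefix). k = 0.

0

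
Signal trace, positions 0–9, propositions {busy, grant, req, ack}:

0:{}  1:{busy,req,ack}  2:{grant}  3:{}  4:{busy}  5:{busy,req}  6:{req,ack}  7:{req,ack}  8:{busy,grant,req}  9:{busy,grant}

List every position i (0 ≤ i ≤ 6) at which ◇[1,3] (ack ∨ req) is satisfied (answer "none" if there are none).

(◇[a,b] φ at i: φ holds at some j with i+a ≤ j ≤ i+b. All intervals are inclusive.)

0, 2, 3, 4, 5, 6

Evaluate at each i in [0,6]:
  i=0: ✓ (witness j=1)
  i=1: ✗ (none in [2,4])
  i=2: ✓ (witness j=5)
  i=3: ✓ (witness j=5)
  i=4: ✓ (witness j=5)
  i=5: ✓ (witness j=6)
  i=6: ✓ (witness j=7)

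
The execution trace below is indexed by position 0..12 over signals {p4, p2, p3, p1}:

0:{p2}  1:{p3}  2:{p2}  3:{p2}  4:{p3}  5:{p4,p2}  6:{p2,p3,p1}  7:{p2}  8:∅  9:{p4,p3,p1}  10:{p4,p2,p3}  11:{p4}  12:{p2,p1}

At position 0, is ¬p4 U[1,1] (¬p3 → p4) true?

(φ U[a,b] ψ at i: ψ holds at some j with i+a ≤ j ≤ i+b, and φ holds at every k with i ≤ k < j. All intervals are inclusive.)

Need some j in [1,1] with (¬p3 → p4), and ¬p4 at every k in [0,j-1].
  j=1: (¬p3 → p4) holds; ¬p4 holds at every k in [0,0] → satisfied.

True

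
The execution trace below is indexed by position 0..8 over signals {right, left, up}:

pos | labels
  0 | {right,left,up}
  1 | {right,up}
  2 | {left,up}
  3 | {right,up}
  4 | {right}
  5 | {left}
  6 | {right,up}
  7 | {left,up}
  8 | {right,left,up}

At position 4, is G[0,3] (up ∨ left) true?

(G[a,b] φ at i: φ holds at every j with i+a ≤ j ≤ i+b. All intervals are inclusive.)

Check (up ∨ left) at every j in [4,7]:
  j=4: false
  j=5: true
  j=6: true
  j=7: true
Fails at j=4 → formula fails.

No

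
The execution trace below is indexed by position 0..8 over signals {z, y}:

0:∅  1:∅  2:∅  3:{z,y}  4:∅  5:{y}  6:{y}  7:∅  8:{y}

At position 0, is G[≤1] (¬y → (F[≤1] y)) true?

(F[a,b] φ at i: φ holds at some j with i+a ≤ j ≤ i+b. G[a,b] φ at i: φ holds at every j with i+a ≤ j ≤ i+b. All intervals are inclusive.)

Check (¬y → (F[≤1] y)) at every j in [0,1]:
  j=0: antecedent true; consequent fails (none in [0,1]) → ✗
  j=1: antecedent true; consequent fails (none in [1,2]) → ✗
Fails at j=0 → formula fails.

Does not hold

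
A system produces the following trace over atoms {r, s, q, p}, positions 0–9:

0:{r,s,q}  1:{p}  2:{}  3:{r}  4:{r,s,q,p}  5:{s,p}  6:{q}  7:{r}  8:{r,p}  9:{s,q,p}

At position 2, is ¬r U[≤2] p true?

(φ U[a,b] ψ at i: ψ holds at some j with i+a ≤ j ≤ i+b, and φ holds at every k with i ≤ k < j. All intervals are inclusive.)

Does not hold

Need some j in [2,4] with p, and ¬r at every k in [2,j-1].
  j=2: p false.
  j=3: p false.
  j=4: p holds, but ¬r fails at k=3 → not this j.
No j in the window works → until fails.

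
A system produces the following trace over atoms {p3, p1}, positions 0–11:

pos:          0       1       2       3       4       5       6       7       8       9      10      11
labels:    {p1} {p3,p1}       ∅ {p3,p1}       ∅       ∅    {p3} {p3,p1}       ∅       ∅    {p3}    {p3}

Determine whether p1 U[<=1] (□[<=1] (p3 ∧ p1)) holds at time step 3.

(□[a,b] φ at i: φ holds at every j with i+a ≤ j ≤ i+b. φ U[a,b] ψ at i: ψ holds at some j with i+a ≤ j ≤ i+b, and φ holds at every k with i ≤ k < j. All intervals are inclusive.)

Does not hold

Need some j in [3,4] with □[<=1] (p3 ∧ p1), and p1 at every k in [3,j-1].
  j=3: □[<=1] (p3 ∧ p1) — fails at 4.
  j=4: □[<=1] (p3 ∧ p1) — fails at 4.
No j in the window works → until fails.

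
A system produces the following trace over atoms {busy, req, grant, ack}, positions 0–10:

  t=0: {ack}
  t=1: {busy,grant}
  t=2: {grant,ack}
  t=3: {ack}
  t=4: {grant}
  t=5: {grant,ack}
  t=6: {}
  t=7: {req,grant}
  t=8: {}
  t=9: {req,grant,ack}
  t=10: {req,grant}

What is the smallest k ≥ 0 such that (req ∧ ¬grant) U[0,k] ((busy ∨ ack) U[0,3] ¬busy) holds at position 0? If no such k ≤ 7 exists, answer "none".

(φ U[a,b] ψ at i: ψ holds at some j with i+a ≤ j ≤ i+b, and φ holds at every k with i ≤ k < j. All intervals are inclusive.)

0

Need earliest j ≥ 0 with ((busy ∨ ack) U[0,3] ¬busy), and (req ∧ ¬grant) at every k in [0,j-1].
  j=0: rhs holds (empty prefix). k = 0.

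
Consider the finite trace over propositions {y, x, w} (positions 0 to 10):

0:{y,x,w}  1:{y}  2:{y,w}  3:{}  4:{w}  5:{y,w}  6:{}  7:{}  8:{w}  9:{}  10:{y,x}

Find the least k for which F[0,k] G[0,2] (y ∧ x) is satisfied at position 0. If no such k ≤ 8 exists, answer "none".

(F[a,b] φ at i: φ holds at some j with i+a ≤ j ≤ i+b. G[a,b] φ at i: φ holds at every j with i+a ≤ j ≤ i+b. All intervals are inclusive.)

Scan j = 0,1,… for G[0,2] (y ∧ x):
  j=0: fails
  j=1: fails
  j=2: fails
  j=3: fails
  j=4: fails
  j=5: fails
  j=6: fails
  j=7: fails
  j=8: fails
No j in [0,8] satisfies it → none.

none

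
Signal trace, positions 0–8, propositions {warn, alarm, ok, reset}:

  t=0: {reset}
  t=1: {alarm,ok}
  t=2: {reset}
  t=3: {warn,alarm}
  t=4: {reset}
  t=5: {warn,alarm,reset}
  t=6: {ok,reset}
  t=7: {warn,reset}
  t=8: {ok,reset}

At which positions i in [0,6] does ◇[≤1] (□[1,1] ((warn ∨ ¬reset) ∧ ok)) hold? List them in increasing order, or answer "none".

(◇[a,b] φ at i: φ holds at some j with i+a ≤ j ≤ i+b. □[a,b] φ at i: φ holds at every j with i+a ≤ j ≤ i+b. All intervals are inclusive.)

Evaluate at each i in [0,6]:
  i=0: ✓ (witness j=0)
  i=1: ✗ (none in [1,2])
  i=2: ✗ (none in [2,3])
  i=3: ✗ (none in [3,4])
  i=4: ✗ (none in [4,5])
  i=5: ✗ (none in [5,6])
  i=6: ✗ (none in [6,7])

0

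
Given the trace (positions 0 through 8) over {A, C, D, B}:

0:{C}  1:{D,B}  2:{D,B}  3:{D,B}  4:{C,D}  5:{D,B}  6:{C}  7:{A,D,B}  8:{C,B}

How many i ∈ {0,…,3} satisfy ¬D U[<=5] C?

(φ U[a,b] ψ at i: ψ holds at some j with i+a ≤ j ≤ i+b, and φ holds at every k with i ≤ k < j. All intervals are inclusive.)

1

Evaluate at each i in [0,3]:
  i=0: ✓ (rhs at j=0)
  i=1: ✗ (lhs fails at k=1 before rhs at j=4)
  i=2: ✗ (lhs fails at k=2 before rhs at j=4)
  i=3: ✗ (lhs fails at k=3 before rhs at j=4)
Positions where it holds: {0} → 1.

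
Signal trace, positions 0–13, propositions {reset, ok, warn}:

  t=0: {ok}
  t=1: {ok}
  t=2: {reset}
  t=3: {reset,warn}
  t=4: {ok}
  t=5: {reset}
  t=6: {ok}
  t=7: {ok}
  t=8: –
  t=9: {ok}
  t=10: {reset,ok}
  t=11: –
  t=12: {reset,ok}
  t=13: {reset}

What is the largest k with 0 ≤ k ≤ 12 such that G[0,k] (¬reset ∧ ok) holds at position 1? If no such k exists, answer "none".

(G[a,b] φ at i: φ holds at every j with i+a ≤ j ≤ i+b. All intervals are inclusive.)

(¬reset ∧ ok) must hold from j=1 onward; find where it first fails.
  j=1: holds
  j=2: fails
Holds on [1,1], so largest k = 0.

0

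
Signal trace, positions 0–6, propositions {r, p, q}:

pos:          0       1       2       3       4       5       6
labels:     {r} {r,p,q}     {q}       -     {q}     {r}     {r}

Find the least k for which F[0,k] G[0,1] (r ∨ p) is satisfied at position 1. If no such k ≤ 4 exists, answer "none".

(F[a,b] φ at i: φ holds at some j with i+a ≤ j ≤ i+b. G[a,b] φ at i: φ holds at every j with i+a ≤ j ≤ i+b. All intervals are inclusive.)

Scan j = 1,2,… for G[0,1] (r ∨ p):
  j=1: fails
  j=2: fails
  j=3: fails
  j=4: fails
  j=5: holds
First hit at j=5, so smallest k = 5-1 = 4.

4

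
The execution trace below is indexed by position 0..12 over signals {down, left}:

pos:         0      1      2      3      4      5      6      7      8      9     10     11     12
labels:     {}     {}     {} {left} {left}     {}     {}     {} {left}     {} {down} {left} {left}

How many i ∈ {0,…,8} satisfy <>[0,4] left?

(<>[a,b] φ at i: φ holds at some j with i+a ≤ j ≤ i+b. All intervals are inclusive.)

9

Evaluate at each i in [0,8]:
  i=0: ✓ (witness j=3)
  i=1: ✓ (witness j=3)
  i=2: ✓ (witness j=3)
  i=3: ✓ (witness j=3)
  i=4: ✓ (witness j=4)
  i=5: ✓ (witness j=8)
  i=6: ✓ (witness j=8)
  i=7: ✓ (witness j=8)
  i=8: ✓ (witness j=8)
Positions where it holds: {0, 1, 2, 3, 4, 5, 6, 7, 8} → 9.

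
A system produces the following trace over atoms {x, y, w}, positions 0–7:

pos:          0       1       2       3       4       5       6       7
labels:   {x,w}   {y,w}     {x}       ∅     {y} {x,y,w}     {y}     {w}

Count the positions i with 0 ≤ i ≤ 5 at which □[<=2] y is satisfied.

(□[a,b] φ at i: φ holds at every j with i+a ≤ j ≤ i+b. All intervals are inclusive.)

1

Evaluate at each i in [0,5]:
  i=0: ✗ (fails at j=0)
  i=1: ✗ (fails at j=2)
  i=2: ✗ (fails at j=2)
  i=3: ✗ (fails at j=3)
  i=4: ✓ (all of [4,6])
  i=5: ✗ (fails at j=7)
Positions where it holds: {4} → 1.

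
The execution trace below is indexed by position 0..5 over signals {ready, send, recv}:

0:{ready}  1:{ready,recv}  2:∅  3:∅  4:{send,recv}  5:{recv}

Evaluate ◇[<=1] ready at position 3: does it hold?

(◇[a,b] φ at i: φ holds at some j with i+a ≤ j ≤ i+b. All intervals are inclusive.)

No

Check ready at each j in [3,4]:
  j=3: false
  j=4: false
No position in the window satisfies it → formula fails.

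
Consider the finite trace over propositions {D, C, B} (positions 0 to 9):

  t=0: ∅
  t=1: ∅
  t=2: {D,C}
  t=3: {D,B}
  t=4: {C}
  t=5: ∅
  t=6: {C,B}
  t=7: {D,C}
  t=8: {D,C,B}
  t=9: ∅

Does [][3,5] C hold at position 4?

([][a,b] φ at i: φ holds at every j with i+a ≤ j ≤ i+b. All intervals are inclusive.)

Check C at every j in [7,9]:
  j=7: true
  j=8: true
  j=9: false
Fails at j=9 → formula fails.

False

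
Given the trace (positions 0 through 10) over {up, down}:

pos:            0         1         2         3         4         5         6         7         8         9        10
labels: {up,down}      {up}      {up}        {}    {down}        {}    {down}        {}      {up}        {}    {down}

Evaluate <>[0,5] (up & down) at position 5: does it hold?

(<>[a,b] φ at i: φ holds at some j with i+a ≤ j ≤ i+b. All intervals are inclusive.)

Check (up & down) at each j in [5,10]:
  j=5: false
  j=6: false
  j=7: false
  j=8: false
  j=9: false
  j=10: false
No position in the window satisfies it → formula fails.

False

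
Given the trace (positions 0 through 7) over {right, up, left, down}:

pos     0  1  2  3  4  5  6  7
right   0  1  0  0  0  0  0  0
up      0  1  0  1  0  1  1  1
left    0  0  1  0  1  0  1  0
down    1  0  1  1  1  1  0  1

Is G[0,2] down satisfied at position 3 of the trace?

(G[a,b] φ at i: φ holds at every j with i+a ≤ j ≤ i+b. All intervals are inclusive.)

Check down at every j in [3,5]:
  j=3: true
  j=4: true
  j=5: true
All positions satisfy it → formula holds.

Yes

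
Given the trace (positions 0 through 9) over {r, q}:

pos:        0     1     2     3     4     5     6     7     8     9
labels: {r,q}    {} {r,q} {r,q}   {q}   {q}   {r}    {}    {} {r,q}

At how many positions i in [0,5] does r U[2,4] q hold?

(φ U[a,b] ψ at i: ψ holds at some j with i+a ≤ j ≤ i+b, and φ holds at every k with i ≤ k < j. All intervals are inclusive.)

Evaluate at each i in [0,5]:
  i=0: ✗ (lhs fails at k=1 before rhs at j=2)
  i=1: ✗ (lhs fails at k=1 before rhs at j=3)
  i=2: ✓ (rhs at j=4; lhs holds on [2,3])
  i=3: ✗ (lhs fails at k=4 before rhs at j=5)
  i=4: ✗ (no rhs in [6,8])
  i=5: ✗ (lhs fails at k=5 before rhs at j=9)
Positions where it holds: {2} → 1.

1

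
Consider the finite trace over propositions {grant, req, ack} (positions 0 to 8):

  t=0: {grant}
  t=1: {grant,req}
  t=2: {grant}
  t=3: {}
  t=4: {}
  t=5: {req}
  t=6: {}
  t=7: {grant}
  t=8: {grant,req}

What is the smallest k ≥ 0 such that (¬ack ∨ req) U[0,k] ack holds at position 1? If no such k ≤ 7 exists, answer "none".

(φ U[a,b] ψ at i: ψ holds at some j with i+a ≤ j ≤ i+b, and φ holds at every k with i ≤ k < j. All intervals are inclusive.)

Need earliest j ≥ 1 with ack, and (¬ack ∨ req) at every k in [1,j-1].
  j=1: rhs fails.
  j=2: rhs fails.
  j=3: rhs fails.
  j=4: rhs fails.
  j=5: rhs fails.
  j=6: rhs fails.
  j=7: rhs fails.
  j=8: rhs fails.
No witness within the range → none.

none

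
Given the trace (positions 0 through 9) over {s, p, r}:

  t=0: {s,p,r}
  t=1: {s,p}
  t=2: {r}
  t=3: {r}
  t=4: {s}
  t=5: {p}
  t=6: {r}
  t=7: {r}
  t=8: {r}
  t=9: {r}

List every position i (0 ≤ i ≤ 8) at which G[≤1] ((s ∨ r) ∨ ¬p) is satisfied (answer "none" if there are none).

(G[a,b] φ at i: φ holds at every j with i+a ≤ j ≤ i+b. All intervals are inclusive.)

Evaluate at each i in [0,8]:
  i=0: ✓ (all of [0,1])
  i=1: ✓ (all of [1,2])
  i=2: ✓ (all of [2,3])
  i=3: ✓ (all of [3,4])
  i=4: ✗ (fails at j=5)
  i=5: ✗ (fails at j=5)
  i=6: ✓ (all of [6,7])
  i=7: ✓ (all of [7,8])
  i=8: ✓ (all of [8,9])

0, 1, 2, 3, 6, 7, 8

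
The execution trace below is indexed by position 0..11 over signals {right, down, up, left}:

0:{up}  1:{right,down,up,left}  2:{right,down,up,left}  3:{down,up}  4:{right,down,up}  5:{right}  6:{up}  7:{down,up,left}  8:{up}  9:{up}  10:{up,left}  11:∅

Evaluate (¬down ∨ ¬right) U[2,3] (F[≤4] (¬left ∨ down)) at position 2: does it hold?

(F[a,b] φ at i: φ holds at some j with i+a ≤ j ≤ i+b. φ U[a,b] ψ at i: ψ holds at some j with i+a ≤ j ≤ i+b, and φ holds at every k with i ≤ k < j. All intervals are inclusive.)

Need some j in [4,5] with F[≤4] (¬left ∨ down), and (¬down ∨ ¬right) at every k in [2,j-1].
  j=4: F[≤4] (¬left ∨ down) holds, but (¬down ∨ ¬right) fails at k=2 → not this j.
  j=5: F[≤4] (¬left ∨ down) holds, but (¬down ∨ ¬right) fails at k=2 → not this j.
No j in the window works → until fails.

False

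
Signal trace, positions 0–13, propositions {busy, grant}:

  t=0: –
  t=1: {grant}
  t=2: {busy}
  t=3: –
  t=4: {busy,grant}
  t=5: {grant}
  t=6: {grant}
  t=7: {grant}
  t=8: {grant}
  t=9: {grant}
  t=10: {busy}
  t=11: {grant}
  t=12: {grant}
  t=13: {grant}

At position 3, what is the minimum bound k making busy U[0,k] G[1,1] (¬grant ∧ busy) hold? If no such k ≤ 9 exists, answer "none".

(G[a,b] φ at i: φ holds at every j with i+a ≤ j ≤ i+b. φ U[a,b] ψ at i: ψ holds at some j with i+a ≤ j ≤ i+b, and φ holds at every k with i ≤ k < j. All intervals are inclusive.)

Need earliest j ≥ 3 with G[1,1] (¬grant ∧ busy), and busy at every k in [3,j-1].
  j=3: rhs fails.
  j=4: rhs fails.
  j=5: rhs fails.
  j=6: rhs fails.
  j=7: rhs fails.
  j=8: rhs fails.
  j=9: rhs holds but lhs fails at k=3.
  j=10: rhs fails.
  j=11: rhs fails.
  j=12: rhs fails.
No witness within the range → none.

none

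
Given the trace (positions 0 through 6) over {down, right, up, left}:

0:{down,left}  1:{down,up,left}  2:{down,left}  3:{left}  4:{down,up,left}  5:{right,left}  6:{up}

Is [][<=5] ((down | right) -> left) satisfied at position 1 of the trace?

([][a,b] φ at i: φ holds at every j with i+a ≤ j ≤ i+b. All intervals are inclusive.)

Holds

Check ((down | right) -> left) at every j in [1,6]:
  j=1: antecedent true; consequent true → ✓
  j=2: antecedent true; consequent true → ✓
  j=3: antecedent false → ✓
  j=4: antecedent true; consequent true → ✓
  j=5: antecedent true; consequent true → ✓
  j=6: antecedent false → ✓
All positions satisfy it → formula holds.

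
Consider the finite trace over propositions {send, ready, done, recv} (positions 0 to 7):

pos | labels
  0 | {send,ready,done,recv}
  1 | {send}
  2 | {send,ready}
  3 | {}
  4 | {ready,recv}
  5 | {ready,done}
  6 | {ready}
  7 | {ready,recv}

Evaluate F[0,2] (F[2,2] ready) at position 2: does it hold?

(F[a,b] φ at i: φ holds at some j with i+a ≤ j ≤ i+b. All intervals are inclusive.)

True

Check F[2,2] ready at each j in [2,4]:
  j=2: holds (witness at 4)
  j=3: holds (witness at 5)
  j=4: holds (witness at 6)
Found at j=2 → formula holds.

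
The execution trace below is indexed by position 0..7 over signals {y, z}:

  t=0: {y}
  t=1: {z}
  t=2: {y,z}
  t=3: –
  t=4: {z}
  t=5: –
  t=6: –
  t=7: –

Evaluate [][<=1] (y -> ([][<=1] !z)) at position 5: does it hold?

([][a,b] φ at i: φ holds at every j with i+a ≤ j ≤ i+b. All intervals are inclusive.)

Holds

Check (y -> ([][<=1] !z)) at every j in [5,6]:
  j=5: antecedent false → ✓
  j=6: antecedent false → ✓
All positions satisfy it → formula holds.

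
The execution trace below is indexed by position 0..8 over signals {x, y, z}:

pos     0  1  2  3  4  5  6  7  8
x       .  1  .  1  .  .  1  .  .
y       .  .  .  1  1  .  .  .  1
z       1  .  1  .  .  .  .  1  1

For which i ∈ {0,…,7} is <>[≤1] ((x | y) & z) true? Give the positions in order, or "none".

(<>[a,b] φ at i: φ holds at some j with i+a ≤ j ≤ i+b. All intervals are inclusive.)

7

Evaluate at each i in [0,7]:
  i=0: ✗ (none in [0,1])
  i=1: ✗ (none in [1,2])
  i=2: ✗ (none in [2,3])
  i=3: ✗ (none in [3,4])
  i=4: ✗ (none in [4,5])
  i=5: ✗ (none in [5,6])
  i=6: ✗ (none in [6,7])
  i=7: ✓ (witness j=8)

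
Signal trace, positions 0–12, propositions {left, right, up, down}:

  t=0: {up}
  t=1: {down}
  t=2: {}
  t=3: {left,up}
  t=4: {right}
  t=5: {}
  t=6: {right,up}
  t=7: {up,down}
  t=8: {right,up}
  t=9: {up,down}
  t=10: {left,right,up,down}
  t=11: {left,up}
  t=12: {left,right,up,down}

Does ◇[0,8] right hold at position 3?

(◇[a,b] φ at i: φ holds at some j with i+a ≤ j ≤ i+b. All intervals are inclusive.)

True

Check right at each j in [3,11]:
  j=3: false
  j=4: true
  j=5: false
  j=6: true
  j=7: false
  j=8: true
  j=9: false
  j=10: true
  j=11: false
Found at j=4 → formula holds.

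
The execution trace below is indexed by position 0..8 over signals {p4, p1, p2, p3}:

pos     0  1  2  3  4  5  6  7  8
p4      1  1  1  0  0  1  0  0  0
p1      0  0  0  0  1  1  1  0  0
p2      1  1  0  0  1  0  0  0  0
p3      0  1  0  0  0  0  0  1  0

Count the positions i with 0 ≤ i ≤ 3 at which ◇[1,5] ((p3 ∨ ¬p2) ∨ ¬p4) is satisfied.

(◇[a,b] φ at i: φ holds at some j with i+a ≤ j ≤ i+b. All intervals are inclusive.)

4

Evaluate at each i in [0,3]:
  i=0: ✓ (witness j=1)
  i=1: ✓ (witness j=2)
  i=2: ✓ (witness j=3)
  i=3: ✓ (witness j=4)
Positions where it holds: {0, 1, 2, 3} → 4.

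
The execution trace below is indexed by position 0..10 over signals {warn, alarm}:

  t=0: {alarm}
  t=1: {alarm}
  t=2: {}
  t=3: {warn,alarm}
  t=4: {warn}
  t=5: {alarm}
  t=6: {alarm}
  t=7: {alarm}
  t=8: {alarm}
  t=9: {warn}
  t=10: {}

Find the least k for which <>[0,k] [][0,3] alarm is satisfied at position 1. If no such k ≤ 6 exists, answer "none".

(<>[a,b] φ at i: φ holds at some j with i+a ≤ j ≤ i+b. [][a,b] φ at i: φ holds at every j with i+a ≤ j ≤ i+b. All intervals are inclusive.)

4

Scan j = 1,2,… for [][0,3] alarm:
  j=1: fails
  j=2: fails
  j=3: fails
  j=4: fails
  j=5: holds
First hit at j=5, so smallest k = 5-1 = 4.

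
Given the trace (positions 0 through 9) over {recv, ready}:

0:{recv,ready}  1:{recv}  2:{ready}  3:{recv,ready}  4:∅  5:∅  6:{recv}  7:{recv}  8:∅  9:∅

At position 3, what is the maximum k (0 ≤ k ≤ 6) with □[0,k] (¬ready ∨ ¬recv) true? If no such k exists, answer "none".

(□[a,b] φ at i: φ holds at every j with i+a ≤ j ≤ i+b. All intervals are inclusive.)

none

(¬ready ∨ ¬recv) must hold from j=3 onward; find where it first fails.
  j=3: fails → no k works.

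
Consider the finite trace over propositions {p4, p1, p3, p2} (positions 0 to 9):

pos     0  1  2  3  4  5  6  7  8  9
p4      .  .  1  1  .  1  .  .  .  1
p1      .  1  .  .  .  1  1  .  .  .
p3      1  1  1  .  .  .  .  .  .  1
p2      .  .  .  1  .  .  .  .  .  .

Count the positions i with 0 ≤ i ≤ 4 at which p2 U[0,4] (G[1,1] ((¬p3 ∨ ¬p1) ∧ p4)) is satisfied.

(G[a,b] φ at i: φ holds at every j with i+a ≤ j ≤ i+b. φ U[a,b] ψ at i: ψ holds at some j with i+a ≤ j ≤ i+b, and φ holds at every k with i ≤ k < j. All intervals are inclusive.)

4

Evaluate at each i in [0,4]:
  i=0: ✗ (lhs fails at k=0 before rhs at j=1)
  i=1: ✓ (rhs at j=1)
  i=2: ✓ (rhs at j=2)
  i=3: ✓ (rhs at j=4; lhs holds on [3,3])
  i=4: ✓ (rhs at j=4)
Positions where it holds: {1, 2, 3, 4} → 4.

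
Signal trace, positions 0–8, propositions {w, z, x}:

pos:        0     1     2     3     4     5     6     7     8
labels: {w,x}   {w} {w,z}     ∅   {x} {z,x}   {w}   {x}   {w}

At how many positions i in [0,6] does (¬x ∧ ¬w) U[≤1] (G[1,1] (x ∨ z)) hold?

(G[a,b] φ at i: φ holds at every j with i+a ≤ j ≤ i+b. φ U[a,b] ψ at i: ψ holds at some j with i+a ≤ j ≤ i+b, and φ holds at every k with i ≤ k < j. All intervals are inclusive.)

Evaluate at each i in [0,6]:
  i=0: ✗ (lhs fails at k=0 before rhs at j=1)
  i=1: ✓ (rhs at j=1)
  i=2: ✗ (lhs fails at k=2 before rhs at j=3)
  i=3: ✓ (rhs at j=3)
  i=4: ✓ (rhs at j=4)
  i=5: ✗ (lhs fails at k=5 before rhs at j=6)
  i=6: ✓ (rhs at j=6)
Positions where it holds: {1, 3, 4, 6} → 4.

4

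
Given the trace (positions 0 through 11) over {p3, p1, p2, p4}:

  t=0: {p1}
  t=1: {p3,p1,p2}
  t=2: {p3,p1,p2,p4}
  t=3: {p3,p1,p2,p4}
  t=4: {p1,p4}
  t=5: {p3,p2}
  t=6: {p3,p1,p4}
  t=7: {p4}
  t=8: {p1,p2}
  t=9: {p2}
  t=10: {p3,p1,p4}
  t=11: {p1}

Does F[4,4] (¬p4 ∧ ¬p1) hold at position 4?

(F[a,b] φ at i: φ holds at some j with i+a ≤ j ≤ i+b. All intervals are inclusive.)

Check (¬p4 ∧ ¬p1) at each j in [8,8]:
  j=8: false
No position in the window satisfies it → formula fails.

No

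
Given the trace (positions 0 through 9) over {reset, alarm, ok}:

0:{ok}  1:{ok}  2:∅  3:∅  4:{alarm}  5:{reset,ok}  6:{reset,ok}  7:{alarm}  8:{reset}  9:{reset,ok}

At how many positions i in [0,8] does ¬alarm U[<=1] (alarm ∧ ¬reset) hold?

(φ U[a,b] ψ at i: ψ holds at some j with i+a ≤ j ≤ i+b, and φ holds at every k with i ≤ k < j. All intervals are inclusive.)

Evaluate at each i in [0,8]:
  i=0: ✗ (no rhs in [0,1])
  i=1: ✗ (no rhs in [1,2])
  i=2: ✗ (no rhs in [2,3])
  i=3: ✓ (rhs at j=4; lhs holds on [3,3])
  i=4: ✓ (rhs at j=4)
  i=5: ✗ (no rhs in [5,6])
  i=6: ✓ (rhs at j=7; lhs holds on [6,6])
  i=7: ✓ (rhs at j=7)
  i=8: ✗ (no rhs in [8,9])
Positions where it holds: {3, 4, 6, 7} → 4.

4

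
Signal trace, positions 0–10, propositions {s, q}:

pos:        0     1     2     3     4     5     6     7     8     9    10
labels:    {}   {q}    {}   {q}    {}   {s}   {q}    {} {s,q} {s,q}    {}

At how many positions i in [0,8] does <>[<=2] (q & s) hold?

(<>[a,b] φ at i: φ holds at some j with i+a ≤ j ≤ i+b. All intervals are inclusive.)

Evaluate at each i in [0,8]:
  i=0: ✗ (none in [0,2])
  i=1: ✗ (none in [1,3])
  i=2: ✗ (none in [2,4])
  i=3: ✗ (none in [3,5])
  i=4: ✗ (none in [4,6])
  i=5: ✗ (none in [5,7])
  i=6: ✓ (witness j=8)
  i=7: ✓ (witness j=8)
  i=8: ✓ (witness j=8)
Positions where it holds: {6, 7, 8} → 3.

3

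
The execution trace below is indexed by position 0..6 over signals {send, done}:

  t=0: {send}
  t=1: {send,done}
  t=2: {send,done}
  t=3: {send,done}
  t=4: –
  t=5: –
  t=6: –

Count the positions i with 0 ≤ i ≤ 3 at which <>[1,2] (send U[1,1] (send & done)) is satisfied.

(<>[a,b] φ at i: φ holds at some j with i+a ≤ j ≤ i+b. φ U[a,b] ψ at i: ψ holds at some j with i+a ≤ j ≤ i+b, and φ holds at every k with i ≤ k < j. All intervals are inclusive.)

Evaluate at each i in [0,3]:
  i=0: ✓ (witness j=1)
  i=1: ✓ (witness j=2)
  i=2: ✗ (none in [3,4])
  i=3: ✗ (none in [4,5])
Positions where it holds: {0, 1} → 2.

2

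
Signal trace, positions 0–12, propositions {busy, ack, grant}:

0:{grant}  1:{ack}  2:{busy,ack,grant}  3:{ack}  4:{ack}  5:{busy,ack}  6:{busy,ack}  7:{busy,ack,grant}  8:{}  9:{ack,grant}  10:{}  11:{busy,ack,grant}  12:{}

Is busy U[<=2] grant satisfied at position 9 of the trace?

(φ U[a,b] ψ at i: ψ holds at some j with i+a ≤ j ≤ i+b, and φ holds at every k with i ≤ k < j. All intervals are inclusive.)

Holds

Need some j in [9,11] with grant, and busy at every k in [9,j-1].
  j=9: grant holds; no prefix to check → satisfied.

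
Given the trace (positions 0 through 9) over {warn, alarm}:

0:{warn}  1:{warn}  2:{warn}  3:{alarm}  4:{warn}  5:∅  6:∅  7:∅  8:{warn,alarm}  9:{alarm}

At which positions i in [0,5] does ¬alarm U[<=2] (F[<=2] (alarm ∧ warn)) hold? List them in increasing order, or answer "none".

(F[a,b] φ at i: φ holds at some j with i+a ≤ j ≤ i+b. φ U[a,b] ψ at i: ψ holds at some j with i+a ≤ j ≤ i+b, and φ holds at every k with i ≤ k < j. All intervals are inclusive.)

Evaluate at each i in [0,5]:
  i=0: ✗ (no rhs in [0,2])
  i=1: ✗ (no rhs in [1,3])
  i=2: ✗ (no rhs in [2,4])
  i=3: ✗ (no rhs in [3,5])
  i=4: ✓ (rhs at j=6; lhs holds on [4,5])
  i=5: ✓ (rhs at j=6; lhs holds on [5,5])

4, 5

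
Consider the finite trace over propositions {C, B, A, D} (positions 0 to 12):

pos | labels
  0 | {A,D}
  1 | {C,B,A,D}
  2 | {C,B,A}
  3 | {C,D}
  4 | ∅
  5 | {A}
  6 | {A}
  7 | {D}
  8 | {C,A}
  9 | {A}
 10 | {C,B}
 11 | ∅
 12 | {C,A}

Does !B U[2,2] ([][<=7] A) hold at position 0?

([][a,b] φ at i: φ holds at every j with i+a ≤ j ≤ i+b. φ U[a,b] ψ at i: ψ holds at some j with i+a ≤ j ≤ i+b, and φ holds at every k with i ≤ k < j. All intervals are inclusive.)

Need some j in [2,2] with [][<=7] A, and !B at every k in [0,j-1].
  j=2: [][<=7] A — fails at 3.
No j in the window works → until fails.

No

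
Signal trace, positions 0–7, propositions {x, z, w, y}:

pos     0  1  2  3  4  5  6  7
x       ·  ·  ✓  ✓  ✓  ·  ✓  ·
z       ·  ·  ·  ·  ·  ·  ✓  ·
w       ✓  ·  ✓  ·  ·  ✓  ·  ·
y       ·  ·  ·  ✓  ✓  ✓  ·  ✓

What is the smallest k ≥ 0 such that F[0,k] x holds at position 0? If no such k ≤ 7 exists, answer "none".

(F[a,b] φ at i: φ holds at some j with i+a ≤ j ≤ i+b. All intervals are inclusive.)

Scan j = 0,1,… for x:
  j=0: fails
  j=1: fails
  j=2: holds
First hit at j=2, so smallest k = 2-0 = 2.

2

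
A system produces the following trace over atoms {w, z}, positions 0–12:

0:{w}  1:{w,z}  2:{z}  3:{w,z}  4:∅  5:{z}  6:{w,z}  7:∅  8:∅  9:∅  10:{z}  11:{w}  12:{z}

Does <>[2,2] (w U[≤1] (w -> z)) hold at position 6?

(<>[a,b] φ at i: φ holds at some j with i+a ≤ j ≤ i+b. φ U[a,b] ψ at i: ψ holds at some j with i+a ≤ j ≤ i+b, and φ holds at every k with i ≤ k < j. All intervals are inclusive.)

Check (w U[≤1] (w -> z)) at each j in [8,8]:
  j=8: holds
Found at j=8 → formula holds.

Holds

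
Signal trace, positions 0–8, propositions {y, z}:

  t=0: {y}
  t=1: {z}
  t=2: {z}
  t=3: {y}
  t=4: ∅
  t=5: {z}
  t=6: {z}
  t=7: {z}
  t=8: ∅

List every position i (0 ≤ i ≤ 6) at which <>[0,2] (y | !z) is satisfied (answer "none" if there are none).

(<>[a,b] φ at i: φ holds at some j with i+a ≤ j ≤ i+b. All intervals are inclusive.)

Evaluate at each i in [0,6]:
  i=0: ✓ (witness j=0)
  i=1: ✓ (witness j=3)
  i=2: ✓ (witness j=3)
  i=3: ✓ (witness j=3)
  i=4: ✓ (witness j=4)
  i=5: ✗ (none in [5,7])
  i=6: ✓ (witness j=8)

0, 1, 2, 3, 4, 6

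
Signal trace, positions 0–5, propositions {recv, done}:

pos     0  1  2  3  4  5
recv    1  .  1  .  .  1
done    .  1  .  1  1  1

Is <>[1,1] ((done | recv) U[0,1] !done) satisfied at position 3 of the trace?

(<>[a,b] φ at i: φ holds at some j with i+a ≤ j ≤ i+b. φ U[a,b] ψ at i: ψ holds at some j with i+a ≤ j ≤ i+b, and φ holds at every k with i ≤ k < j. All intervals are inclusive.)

Check ((done | recv) U[0,1] !done) at each j in [4,4]:
  j=4: fails
No position in the window satisfies it → formula fails.

False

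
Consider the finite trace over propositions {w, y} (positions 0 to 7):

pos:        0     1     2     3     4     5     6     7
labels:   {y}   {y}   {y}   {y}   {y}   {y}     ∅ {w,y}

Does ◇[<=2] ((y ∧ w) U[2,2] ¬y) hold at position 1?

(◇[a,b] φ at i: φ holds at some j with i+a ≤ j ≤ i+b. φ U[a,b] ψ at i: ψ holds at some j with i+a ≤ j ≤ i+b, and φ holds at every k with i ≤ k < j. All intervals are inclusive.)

Check ((y ∧ w) U[2,2] ¬y) at each j in [1,3]:
  j=1: fails
  j=2: fails
  j=3: fails
No position in the window satisfies it → formula fails.

Does not hold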